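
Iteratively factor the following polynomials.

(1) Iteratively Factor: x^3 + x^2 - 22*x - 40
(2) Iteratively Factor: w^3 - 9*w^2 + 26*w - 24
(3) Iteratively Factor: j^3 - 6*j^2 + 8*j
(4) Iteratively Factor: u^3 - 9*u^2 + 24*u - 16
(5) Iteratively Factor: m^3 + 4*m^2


(1) = (x - 5)*(x^2 + 6*x + 8) = (x - 5)*(x + 2)*(x + 4)
(2) = (w - 3)*(w^2 - 6*w + 8) = (w - 3)*(w - 2)*(w - 4)
(3) = (j - 2)*(j^2 - 4*j) = (j - 4)*(j - 2)*(j)
(4) = (u - 4)*(u^2 - 5*u + 4) = (u - 4)*(u - 1)*(u - 4)
(5) = (m)*(m^2 + 4*m) = m*(m + 4)*(m)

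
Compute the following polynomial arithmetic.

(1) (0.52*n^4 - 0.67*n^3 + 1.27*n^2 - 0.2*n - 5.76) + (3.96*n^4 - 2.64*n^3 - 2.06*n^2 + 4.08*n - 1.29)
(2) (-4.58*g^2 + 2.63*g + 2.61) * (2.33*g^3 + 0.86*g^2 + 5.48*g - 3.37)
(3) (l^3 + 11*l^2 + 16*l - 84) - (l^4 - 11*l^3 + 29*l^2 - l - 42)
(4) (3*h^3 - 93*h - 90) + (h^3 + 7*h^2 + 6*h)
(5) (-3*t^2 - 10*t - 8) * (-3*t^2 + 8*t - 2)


(1) = 4.48*n^4 - 3.31*n^3 - 0.79*n^2 + 3.88*n - 7.05
(2) = -10.6714*g^5 + 2.1891*g^4 - 16.7553*g^3 + 32.0916*g^2 + 5.4397*g - 8.7957
(3) = -l^4 + 12*l^3 - 18*l^2 + 17*l - 42
(4) = 4*h^3 + 7*h^2 - 87*h - 90
(5) = 9*t^4 + 6*t^3 - 50*t^2 - 44*t + 16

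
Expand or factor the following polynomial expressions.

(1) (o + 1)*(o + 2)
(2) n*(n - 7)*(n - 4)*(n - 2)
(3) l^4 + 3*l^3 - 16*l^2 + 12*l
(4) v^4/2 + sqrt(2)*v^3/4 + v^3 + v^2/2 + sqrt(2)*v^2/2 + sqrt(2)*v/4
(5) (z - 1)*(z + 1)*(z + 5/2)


(1) = o^2 + 3*o + 2
(2) = n^4 - 13*n^3 + 50*n^2 - 56*n
(3) = l*(l - 2)*(l - 1)*(l + 6)
(4) = v*(v/2 + 1/2)*(v + 1)*(v + sqrt(2)/2)
(5) = z^3 + 5*z^2/2 - z - 5/2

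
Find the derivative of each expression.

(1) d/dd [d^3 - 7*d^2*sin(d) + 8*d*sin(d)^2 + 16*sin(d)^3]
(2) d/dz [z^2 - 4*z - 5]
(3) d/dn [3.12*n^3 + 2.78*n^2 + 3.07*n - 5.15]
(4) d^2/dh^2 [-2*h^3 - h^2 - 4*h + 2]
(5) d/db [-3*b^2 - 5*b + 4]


(1) = -7*d^2*cos(d) + 3*d^2 - 14*d*sin(d) + 8*d*sin(2*d) + 48*sin(d)^2*cos(d) + 8*sin(d)^2
(2) = 2*z - 4
(3) = 9.36*n^2 + 5.56*n + 3.07
(4) = -12*h - 2
(5) = -6*b - 5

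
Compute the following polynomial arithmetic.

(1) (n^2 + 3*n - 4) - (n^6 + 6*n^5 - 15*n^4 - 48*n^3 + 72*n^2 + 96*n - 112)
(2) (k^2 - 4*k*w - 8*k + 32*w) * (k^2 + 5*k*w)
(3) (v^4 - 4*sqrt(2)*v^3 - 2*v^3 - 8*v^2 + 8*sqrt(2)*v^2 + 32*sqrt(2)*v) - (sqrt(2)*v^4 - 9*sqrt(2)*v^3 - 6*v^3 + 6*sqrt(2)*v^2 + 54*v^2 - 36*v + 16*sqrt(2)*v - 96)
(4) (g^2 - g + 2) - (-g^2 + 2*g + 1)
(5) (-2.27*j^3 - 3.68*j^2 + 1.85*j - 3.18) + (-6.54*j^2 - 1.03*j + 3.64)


(1) = -n^6 - 6*n^5 + 15*n^4 + 48*n^3 - 71*n^2 - 93*n + 108
(2) = k^4 + k^3*w - 8*k^3 - 20*k^2*w^2 - 8*k^2*w + 160*k*w^2
(3) = -sqrt(2)*v^4 + v^4 + 4*v^3 + 5*sqrt(2)*v^3 - 62*v^2 + 2*sqrt(2)*v^2 + 16*sqrt(2)*v + 36*v + 96
(4) = 2*g^2 - 3*g + 1
(5) = -2.27*j^3 - 10.22*j^2 + 0.82*j + 0.46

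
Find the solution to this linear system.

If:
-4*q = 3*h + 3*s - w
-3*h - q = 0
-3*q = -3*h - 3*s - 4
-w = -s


Then:
h = -8/51
q = 8/17
s = -12/17
w = -12/17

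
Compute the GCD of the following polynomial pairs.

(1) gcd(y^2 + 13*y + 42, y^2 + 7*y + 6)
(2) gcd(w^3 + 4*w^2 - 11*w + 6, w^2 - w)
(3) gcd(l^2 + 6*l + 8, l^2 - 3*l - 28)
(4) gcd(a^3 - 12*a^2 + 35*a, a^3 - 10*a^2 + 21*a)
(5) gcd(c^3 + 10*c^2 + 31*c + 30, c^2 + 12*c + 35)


(1) = y + 6
(2) = w - 1
(3) = gcd((l + 2)*(l + 4), (l - 7)*(l + 4)) = l + 4
(4) = a^2 - 7*a
(5) = gcd((c + 2)*(c + 3)*(c + 5), (c + 5)*(c + 7)) = c + 5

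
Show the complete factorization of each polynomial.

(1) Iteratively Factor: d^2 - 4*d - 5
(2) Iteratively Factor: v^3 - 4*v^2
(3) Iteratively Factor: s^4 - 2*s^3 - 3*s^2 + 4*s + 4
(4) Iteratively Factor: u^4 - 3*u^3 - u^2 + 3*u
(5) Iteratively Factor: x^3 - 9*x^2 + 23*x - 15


(1) = (d - 5)*(d + 1)
(2) = (v)*(v^2 - 4*v) = v*(v - 4)*(v)
(3) = (s + 1)*(s^3 - 3*s^2 + 4) = (s - 2)*(s + 1)*(s^2 - s - 2) = (s - 2)^2*(s + 1)*(s + 1)
(4) = (u + 1)*(u^3 - 4*u^2 + 3*u) = u*(u + 1)*(u^2 - 4*u + 3) = u*(u - 3)*(u + 1)*(u - 1)
(5) = (x - 3)*(x^2 - 6*x + 5) = (x - 5)*(x - 3)*(x - 1)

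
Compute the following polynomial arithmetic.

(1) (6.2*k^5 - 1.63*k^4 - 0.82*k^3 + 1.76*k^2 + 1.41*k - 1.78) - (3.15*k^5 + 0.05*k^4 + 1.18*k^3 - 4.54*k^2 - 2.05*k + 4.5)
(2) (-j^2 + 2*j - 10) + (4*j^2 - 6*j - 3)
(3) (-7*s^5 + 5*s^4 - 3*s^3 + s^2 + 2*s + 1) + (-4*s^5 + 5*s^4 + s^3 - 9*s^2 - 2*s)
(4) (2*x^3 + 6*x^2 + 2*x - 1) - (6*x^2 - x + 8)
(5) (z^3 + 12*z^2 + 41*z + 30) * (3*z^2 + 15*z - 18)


(1) = 3.05*k^5 - 1.68*k^4 - 2.0*k^3 + 6.3*k^2 + 3.46*k - 6.28
(2) = 3*j^2 - 4*j - 13
(3) = -11*s^5 + 10*s^4 - 2*s^3 - 8*s^2 + 1
(4) = 2*x^3 + 3*x - 9
(5) = 3*z^5 + 51*z^4 + 285*z^3 + 489*z^2 - 288*z - 540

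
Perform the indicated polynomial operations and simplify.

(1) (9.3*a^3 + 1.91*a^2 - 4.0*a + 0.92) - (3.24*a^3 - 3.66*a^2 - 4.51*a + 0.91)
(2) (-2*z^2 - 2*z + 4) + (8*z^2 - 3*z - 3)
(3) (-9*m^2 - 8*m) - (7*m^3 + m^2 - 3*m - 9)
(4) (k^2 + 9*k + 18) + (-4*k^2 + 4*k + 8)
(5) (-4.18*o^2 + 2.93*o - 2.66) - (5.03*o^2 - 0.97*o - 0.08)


(1) = 6.06*a^3 + 5.57*a^2 + 0.51*a + 0.01
(2) = 6*z^2 - 5*z + 1
(3) = -7*m^3 - 10*m^2 - 5*m + 9
(4) = -3*k^2 + 13*k + 26
(5) = -9.21*o^2 + 3.9*o - 2.58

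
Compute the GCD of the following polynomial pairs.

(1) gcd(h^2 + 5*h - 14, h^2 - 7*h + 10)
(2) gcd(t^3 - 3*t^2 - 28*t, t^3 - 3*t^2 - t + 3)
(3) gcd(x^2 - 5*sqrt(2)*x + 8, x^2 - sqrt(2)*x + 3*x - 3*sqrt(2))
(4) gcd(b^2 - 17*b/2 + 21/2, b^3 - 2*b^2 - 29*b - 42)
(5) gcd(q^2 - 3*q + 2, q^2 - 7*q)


(1) = h - 2
(2) = gcd(t*(t - 7)*(t + 4), (t - 3)*(t - 1)*(t + 1)) = 1
(3) = gcd((x - 4*sqrt(2))*(x - sqrt(2)), (x + 3)*(x - sqrt(2))) = x - sqrt(2)
(4) = gcd((b - 7)*(b - 3/2), (b - 7)*(b + 2)*(b + 3)) = b - 7
(5) = gcd((q - 2)*(q - 1), q*(q - 7)) = 1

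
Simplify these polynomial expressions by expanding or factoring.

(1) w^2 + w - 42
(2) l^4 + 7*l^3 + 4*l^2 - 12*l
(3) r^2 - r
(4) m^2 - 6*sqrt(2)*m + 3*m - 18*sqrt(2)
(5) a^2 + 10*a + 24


(1) = (w - 6)*(w + 7)
(2) = l*(l - 1)*(l + 2)*(l + 6)
(3) = r*(r - 1)
(4) = (m + 3)*(m - 6*sqrt(2))
(5) = (a + 4)*(a + 6)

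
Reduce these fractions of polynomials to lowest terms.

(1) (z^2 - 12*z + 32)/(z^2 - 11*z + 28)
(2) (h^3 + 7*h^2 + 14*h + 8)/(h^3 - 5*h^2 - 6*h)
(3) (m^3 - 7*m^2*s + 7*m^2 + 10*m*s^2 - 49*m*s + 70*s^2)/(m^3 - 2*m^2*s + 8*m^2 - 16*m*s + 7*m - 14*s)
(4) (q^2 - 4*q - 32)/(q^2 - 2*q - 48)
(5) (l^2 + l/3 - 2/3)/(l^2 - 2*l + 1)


(1) = (z - 8)/(z - 7)
(2) = (h^2 + 6*h + 8)/(h^2 - 6*h)
(3) = (m - 5*s)/(m + 1)
(4) = (q + 4)/(q + 6)
(5) = (3*l^2 + l - 2)/(3*l^2 - 6*l + 3)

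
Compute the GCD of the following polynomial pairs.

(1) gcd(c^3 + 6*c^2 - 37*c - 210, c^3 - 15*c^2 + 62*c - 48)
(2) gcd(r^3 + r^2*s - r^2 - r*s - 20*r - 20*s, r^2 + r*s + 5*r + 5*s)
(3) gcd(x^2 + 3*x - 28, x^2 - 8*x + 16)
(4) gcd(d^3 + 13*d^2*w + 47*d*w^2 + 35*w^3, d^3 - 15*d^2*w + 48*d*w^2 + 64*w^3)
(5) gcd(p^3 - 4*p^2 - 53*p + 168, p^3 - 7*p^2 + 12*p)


(1) = c - 6
(2) = r + s
(3) = gcd((x - 4)*(x + 7), (x - 4)^2) = x - 4
(4) = gcd((d + w)*(d + 5*w)*(d + 7*w), (d - 8*w)^2*(d + w)) = d + w
(5) = gcd((p - 8)*(p - 3)*(p + 7), p*(p - 4)*(p - 3)) = p - 3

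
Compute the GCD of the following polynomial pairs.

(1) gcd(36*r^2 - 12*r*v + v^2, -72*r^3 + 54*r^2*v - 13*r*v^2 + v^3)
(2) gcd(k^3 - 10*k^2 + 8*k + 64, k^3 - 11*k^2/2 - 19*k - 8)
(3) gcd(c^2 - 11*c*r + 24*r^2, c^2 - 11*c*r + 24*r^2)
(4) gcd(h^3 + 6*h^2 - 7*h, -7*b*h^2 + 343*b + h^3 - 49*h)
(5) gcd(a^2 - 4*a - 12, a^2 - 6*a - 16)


(1) = 6*r - v
(2) = gcd((k - 8)*(k - 4)*(k + 2), (k - 8)*(k + 1/2)*(k + 2)) = k^2 - 6*k - 16
(3) = c^2 - 11*c*r + 24*r^2
(4) = gcd(h*(h - 1)*(h + 7), (-7*b + h)*(h - 7)*(h + 7)) = h + 7
(5) = gcd((a - 6)*(a + 2), (a - 8)*(a + 2)) = a + 2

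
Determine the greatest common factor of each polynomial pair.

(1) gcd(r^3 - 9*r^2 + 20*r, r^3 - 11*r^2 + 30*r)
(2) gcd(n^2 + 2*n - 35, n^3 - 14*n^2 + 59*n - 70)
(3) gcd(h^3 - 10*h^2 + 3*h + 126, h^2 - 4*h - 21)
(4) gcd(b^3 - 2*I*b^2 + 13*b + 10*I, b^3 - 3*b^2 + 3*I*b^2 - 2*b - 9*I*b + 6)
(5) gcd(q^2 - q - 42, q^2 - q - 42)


(1) = gcd(r*(r - 5)*(r - 4), r*(r - 6)*(r - 5)) = r^2 - 5*r
(2) = gcd((n - 5)*(n + 7), (n - 7)*(n - 5)*(n - 2)) = n - 5
(3) = gcd((h - 7)*(h - 6)*(h + 3), (h - 7)*(h + 3)) = h^2 - 4*h - 21
(4) = b^2 + 3*I*b - 2
(5) = gcd((q - 7)*(q + 6), (q - 7)*(q + 6)) = q^2 - q - 42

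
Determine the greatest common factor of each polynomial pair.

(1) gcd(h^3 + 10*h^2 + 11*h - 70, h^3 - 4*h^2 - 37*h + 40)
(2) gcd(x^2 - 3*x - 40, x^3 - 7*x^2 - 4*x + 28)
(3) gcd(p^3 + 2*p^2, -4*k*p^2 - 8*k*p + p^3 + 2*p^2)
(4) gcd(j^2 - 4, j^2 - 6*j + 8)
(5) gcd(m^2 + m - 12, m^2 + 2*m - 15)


(1) = h + 5
(2) = 1
(3) = p^2 + 2*p
(4) = j - 2
(5) = gcd((m - 3)*(m + 4), (m - 3)*(m + 5)) = m - 3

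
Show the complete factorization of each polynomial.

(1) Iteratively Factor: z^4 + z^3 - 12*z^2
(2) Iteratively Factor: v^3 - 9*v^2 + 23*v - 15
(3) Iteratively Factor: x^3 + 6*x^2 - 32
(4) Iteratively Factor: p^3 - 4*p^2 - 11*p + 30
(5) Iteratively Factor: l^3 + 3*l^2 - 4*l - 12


(1) = (z + 4)*(z^3 - 3*z^2) = (z - 3)*(z + 4)*(z^2) = z*(z - 3)*(z + 4)*(z)
(2) = (v - 3)*(v^2 - 6*v + 5) = (v - 3)*(v - 1)*(v - 5)
(3) = (x + 4)*(x^2 + 2*x - 8) = (x - 2)*(x + 4)*(x + 4)
(4) = (p + 3)*(p^2 - 7*p + 10) = (p - 2)*(p + 3)*(p - 5)
(5) = (l - 2)*(l^2 + 5*l + 6) = (l - 2)*(l + 2)*(l + 3)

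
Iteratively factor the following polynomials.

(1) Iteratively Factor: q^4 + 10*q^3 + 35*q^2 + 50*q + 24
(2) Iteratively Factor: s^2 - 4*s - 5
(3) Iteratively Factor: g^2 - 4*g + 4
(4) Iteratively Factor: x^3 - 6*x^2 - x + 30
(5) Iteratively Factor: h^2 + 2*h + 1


(1) = (q + 1)*(q^3 + 9*q^2 + 26*q + 24) = (q + 1)*(q + 2)*(q^2 + 7*q + 12) = (q + 1)*(q + 2)*(q + 3)*(q + 4)
(2) = (s - 5)*(s + 1)
(3) = (g - 2)*(g - 2)
(4) = (x - 5)*(x^2 - x - 6) = (x - 5)*(x + 2)*(x - 3)
(5) = (h + 1)*(h + 1)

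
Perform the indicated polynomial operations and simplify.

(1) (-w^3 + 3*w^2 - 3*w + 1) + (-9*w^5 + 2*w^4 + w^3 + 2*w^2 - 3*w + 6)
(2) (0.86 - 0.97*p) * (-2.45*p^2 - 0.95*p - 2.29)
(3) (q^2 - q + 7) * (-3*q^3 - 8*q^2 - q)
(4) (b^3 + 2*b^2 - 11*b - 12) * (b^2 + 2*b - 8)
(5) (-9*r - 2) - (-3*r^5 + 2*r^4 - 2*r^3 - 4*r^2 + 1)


(1) = -9*w^5 + 2*w^4 + 5*w^2 - 6*w + 7
(2) = 2.3765*p^3 - 1.1855*p^2 + 1.4043*p - 1.9694
(3) = -3*q^5 - 5*q^4 - 14*q^3 - 55*q^2 - 7*q
(4) = b^5 + 4*b^4 - 15*b^3 - 50*b^2 + 64*b + 96
(5) = 3*r^5 - 2*r^4 + 2*r^3 + 4*r^2 - 9*r - 3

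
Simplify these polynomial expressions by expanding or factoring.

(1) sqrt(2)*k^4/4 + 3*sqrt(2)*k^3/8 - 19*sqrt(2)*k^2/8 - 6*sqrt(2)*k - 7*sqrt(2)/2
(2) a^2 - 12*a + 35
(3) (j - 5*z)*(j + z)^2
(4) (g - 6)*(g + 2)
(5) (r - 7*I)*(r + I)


(1) = (k/2 + 1)*(k - 7/2)*(k + 2)*(sqrt(2)*k/2 + sqrt(2)/2)
(2) = (a - 7)*(a - 5)
(3) = j^3 - 3*j^2*z - 9*j*z^2 - 5*z^3
(4) = g^2 - 4*g - 12
(5) = r^2 - 6*I*r + 7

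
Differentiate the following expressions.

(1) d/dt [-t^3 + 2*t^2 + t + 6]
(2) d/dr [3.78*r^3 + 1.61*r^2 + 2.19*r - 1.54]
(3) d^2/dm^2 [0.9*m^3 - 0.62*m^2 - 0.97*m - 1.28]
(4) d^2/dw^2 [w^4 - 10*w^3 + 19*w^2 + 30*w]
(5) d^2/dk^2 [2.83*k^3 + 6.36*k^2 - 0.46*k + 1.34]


(1) = -3*t^2 + 4*t + 1
(2) = 11.34*r^2 + 3.22*r + 2.19
(3) = 5.4*m - 1.24
(4) = 12*w^2 - 60*w + 38
(5) = 16.98*k + 12.72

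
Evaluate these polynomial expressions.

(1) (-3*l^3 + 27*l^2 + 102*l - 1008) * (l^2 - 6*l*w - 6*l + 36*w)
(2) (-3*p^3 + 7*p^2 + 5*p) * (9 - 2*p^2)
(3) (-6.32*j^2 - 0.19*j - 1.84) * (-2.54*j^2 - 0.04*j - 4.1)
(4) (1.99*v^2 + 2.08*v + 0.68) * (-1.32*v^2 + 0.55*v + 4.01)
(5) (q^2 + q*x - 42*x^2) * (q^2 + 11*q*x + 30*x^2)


(1) = -3*l^5 + 18*l^4*w + 45*l^4 - 270*l^3*w - 60*l^3 + 360*l^2*w - 1620*l^2 + 9720*l*w + 6048*l - 36288*w
(2) = 6*p^5 - 14*p^4 - 37*p^3 + 63*p^2 + 45*p
(3) = 16.0528*j^4 + 0.7354*j^3 + 30.5932*j^2 + 0.8526*j + 7.544
(4) = -2.6268*v^4 - 1.6511*v^3 + 8.2263*v^2 + 8.7148*v + 2.7268
(5) = q^4 + 12*q^3*x - q^2*x^2 - 432*q*x^3 - 1260*x^4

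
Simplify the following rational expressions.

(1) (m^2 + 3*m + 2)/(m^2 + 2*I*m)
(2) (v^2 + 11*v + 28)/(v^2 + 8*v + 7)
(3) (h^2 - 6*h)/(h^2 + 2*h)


(1) = (m^2 + 3*m + 2)/(m^2 + 2*I*m)
(2) = (v + 4)/(v + 1)
(3) = (h - 6)/(h + 2)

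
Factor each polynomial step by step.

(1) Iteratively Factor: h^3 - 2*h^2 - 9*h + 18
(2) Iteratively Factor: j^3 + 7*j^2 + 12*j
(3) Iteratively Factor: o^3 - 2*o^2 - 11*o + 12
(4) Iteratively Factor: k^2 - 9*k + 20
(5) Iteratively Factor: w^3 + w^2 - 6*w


(1) = (h - 2)*(h^2 - 9) = (h - 2)*(h + 3)*(h - 3)
(2) = (j + 3)*(j^2 + 4*j) = j*(j + 3)*(j + 4)
(3) = (o - 1)*(o^2 - o - 12) = (o - 1)*(o + 3)*(o - 4)
(4) = (k - 4)*(k - 5)
(5) = (w + 3)*(w^2 - 2*w) = (w - 2)*(w + 3)*(w)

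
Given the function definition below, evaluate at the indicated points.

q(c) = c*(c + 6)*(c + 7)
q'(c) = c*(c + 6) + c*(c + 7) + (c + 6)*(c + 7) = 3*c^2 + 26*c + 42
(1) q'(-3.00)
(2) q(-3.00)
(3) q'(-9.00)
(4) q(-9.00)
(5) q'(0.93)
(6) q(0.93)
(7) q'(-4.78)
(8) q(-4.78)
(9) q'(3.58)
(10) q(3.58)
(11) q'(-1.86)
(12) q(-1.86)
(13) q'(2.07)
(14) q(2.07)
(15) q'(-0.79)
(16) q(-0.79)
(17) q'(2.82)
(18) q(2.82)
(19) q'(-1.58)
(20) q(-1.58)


(1) = -9.00
(2) = -36.00
(3) = 51.00
(4) = -54.00
(5) = 68.77
(6) = 51.11
(7) = -13.73
(8) = -12.95
(9) = 173.53
(10) = 362.86
(11) = 4.02
(12) = -39.58
(13) = 108.67
(14) = 151.51
(15) = 23.33
(16) = -25.56
(17) = 139.18
(18) = 244.25
(19) = 8.41
(20) = -37.85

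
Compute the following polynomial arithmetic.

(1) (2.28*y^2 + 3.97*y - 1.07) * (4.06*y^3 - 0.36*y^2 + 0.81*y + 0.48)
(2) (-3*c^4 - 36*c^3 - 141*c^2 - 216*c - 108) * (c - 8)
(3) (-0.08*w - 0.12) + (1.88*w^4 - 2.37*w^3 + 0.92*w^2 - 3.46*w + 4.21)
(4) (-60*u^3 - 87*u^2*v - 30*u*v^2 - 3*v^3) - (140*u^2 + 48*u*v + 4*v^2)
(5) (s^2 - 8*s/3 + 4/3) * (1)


(1) = 9.2568*y^5 + 15.2974*y^4 - 3.9266*y^3 + 4.6953*y^2 + 1.0389*y - 0.5136
(2) = -3*c^5 - 12*c^4 + 147*c^3 + 912*c^2 + 1620*c + 864
(3) = 1.88*w^4 - 2.37*w^3 + 0.92*w^2 - 3.54*w + 4.09
(4) = -60*u^3 - 87*u^2*v - 140*u^2 - 30*u*v^2 - 48*u*v - 3*v^3 - 4*v^2
(5) = s^2 - 8*s/3 + 4/3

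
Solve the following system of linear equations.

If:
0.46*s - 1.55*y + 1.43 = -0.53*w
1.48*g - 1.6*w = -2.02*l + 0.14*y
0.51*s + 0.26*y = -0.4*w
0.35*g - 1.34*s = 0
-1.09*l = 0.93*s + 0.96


Then:
g = 0.72
l = -1.04
s = 0.19
w = -0.72
y = 0.73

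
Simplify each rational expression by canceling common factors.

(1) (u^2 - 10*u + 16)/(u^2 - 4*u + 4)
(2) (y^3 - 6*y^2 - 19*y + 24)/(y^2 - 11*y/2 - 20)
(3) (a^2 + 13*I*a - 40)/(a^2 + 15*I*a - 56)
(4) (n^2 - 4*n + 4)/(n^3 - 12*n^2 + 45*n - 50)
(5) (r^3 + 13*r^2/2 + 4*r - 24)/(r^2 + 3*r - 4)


(1) = (u - 8)/(u - 2)
(2) = (2*y^2 + 4*y - 6)/(2*y + 5)
(3) = (a + 5*I)/(a + 7*I)
(4) = (n - 2)/(n^2 - 10*n + 25)
(5) = (2*r^2 + 5*r - 12)/(2*r - 2)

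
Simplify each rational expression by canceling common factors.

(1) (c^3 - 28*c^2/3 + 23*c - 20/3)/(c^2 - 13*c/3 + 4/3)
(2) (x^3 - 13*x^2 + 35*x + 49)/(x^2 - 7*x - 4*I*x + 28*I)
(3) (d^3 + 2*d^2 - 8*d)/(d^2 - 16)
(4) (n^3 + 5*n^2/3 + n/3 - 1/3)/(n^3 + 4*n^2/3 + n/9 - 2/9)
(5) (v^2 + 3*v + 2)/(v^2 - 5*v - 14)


(1) = c - 5
(2) = (x^2 - 6*x - 7)/(x - 4*I)
(3) = (d^2 - 2*d)/(d - 4)
(4) = (3*n + 3)/(3*n + 2)
(5) = (v + 1)/(v - 7)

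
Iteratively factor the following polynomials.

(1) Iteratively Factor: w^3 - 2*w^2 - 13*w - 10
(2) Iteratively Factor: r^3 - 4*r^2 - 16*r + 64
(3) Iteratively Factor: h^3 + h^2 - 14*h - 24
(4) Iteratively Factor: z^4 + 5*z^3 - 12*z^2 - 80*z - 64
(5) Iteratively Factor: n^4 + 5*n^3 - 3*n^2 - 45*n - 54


(1) = (w + 1)*(w^2 - 3*w - 10) = (w + 1)*(w + 2)*(w - 5)
(2) = (r + 4)*(r^2 - 8*r + 16) = (r - 4)*(r + 4)*(r - 4)
(3) = (h + 3)*(h^2 - 2*h - 8) = (h + 2)*(h + 3)*(h - 4)
(4) = (z + 4)*(z^3 + z^2 - 16*z - 16) = (z + 4)^2*(z^2 - 3*z - 4) = (z + 1)*(z + 4)^2*(z - 4)
(5) = (n + 3)*(n^3 + 2*n^2 - 9*n - 18) = (n + 2)*(n + 3)*(n^2 - 9) = (n + 2)*(n + 3)^2*(n - 3)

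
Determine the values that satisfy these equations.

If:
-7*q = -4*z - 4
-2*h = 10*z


Then:
h = -5*z
q = 4*z/7 + 4/7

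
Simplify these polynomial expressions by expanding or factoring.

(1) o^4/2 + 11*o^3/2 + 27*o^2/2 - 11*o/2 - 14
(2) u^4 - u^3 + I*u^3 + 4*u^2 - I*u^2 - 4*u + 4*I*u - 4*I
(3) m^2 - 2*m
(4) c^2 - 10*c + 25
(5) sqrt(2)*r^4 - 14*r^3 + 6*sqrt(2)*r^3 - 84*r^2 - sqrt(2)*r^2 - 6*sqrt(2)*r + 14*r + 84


(1) = (o/2 + 1/2)*(o - 1)*(o + 4)*(o + 7)
(2) = (u - 1)*(u - 2*I)*(u + I)*(u + 2*I)
(3) = m*(m - 2)
(4) = (c - 5)^2
(5) = (r - 1)*(r + 6)*(r - 7*sqrt(2))*(sqrt(2)*r + sqrt(2))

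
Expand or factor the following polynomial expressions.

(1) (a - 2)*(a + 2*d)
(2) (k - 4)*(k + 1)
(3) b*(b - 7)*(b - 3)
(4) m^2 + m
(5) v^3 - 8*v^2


(1) = a^2 + 2*a*d - 2*a - 4*d
(2) = k^2 - 3*k - 4
(3) = b^3 - 10*b^2 + 21*b
(4) = m*(m + 1)
(5) = v^2*(v - 8)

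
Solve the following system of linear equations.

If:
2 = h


Then:
h = 2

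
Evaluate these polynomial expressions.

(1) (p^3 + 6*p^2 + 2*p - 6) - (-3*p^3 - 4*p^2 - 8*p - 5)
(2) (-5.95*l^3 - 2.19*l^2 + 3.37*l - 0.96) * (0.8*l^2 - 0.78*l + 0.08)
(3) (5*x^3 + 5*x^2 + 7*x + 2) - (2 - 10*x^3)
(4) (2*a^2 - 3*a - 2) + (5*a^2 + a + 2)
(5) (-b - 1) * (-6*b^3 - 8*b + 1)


(1) = 4*p^3 + 10*p^2 + 10*p - 1
(2) = -4.76*l^5 + 2.889*l^4 + 3.9282*l^3 - 3.5718*l^2 + 1.0184*l - 0.0768
(3) = 15*x^3 + 5*x^2 + 7*x
(4) = 7*a^2 - 2*a
(5) = 6*b^4 + 6*b^3 + 8*b^2 + 7*b - 1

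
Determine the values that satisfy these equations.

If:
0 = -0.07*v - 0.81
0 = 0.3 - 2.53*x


Then:
v = -11.57
x = 0.12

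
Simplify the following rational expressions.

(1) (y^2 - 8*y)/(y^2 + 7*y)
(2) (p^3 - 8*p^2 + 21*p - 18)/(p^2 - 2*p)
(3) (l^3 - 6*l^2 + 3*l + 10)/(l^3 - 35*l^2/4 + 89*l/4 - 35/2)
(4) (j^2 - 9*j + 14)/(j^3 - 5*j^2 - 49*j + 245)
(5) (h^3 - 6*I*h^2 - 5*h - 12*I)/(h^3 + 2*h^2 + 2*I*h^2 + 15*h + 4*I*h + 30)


(1) = (y - 8)/(y + 7)
(2) = (p^2 - 6*p + 9)/p
(3) = (4*l + 4)/(4*l - 7)
(4) = (j - 2)/(j^2 + 2*j - 35)
(5) = (h^2 - 3*I*h + 4)/(h^2 + h*(2 + 5*I) + 10*I)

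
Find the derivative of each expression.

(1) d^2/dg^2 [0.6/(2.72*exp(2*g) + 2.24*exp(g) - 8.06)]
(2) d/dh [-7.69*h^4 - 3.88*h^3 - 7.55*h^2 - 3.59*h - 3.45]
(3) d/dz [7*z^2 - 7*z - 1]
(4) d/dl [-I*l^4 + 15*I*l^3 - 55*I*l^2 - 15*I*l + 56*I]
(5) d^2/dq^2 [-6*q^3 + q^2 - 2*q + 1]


(1) = (0.6*(5.44*exp(g) + 2.24)*(10.88*exp(g) + 4.48)*exp(g) - (6.528*exp(g) + 1.344)*(2.72*exp(2*g) + 2.24*exp(g) - 8.06))*exp(g)/(2.72*exp(2*g) + 2.24*exp(g) - 8.06)^3
(2) = -30.76*h^3 - 11.64*h^2 - 15.1*h - 3.59
(3) = 14*z - 7
(4) = I*(-4*l^3 + 45*l^2 - 110*l - 15)
(5) = 2 - 36*q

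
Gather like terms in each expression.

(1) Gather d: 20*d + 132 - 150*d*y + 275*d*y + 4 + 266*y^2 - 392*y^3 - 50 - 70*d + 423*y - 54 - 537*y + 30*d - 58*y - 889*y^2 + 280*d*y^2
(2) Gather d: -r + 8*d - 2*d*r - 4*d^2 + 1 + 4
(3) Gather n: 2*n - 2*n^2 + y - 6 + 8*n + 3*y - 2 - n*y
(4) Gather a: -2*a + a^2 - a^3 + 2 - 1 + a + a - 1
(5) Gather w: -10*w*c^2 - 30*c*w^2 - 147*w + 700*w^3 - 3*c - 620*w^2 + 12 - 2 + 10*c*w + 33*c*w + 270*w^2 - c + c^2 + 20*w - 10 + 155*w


(1) = d*(280*y^2 + 125*y - 20) - 392*y^3 - 623*y^2 - 172*y + 32
(2) = -4*d^2 + d*(8 - 2*r) - r + 5
(3) = -2*n^2 + n*(10 - y) + 4*y - 8
(4) = -a^3 + a^2
(5) = c^2 - 4*c + 700*w^3 + w^2*(-30*c - 350) + w*(-10*c^2 + 43*c + 28)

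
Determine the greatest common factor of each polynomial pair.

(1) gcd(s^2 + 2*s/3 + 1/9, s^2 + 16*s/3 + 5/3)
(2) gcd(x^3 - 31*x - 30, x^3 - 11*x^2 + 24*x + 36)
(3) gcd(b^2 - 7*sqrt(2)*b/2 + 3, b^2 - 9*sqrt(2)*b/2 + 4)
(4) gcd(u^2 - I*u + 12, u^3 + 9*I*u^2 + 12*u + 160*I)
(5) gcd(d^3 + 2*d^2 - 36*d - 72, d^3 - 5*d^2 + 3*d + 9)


(1) = gcd((s + 1/3)^2, (s + 1/3)*(s + 5)) = s + 1/3
(2) = gcd((x - 6)*(x + 1)*(x + 5), (x - 6)^2*(x + 1)) = x^2 - 5*x - 6
(3) = gcd((b - 3*sqrt(2))*(b - sqrt(2)/2), (b - 4*sqrt(2))*(b - sqrt(2)/2)) = b - sqrt(2)/2
(4) = u - 4*I
(5) = gcd((d - 6)*(d + 2)*(d + 6), (d - 3)^2*(d + 1)) = 1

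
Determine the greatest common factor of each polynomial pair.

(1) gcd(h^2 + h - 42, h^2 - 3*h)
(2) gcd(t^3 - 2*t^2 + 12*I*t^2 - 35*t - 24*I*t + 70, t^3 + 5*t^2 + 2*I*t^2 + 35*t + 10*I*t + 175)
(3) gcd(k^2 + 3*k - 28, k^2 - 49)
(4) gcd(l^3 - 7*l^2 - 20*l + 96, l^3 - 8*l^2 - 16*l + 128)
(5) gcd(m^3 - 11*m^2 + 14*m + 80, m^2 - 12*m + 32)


(1) = gcd((h - 6)*(h + 7), h*(h - 3)) = 1
(2) = gcd((t - 2)*(t + 5*I)*(t + 7*I), (t + 5)*(t - 5*I)*(t + 7*I)) = t + 7*I
(3) = gcd((k - 4)*(k + 7), (k - 7)*(k + 7)) = k + 7
(4) = gcd((l - 8)*(l - 3)*(l + 4), (l - 8)*(l - 4)*(l + 4)) = l^2 - 4*l - 32
(5) = m - 8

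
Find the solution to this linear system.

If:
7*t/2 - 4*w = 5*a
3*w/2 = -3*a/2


Then:
a = -w
t = -2*w/7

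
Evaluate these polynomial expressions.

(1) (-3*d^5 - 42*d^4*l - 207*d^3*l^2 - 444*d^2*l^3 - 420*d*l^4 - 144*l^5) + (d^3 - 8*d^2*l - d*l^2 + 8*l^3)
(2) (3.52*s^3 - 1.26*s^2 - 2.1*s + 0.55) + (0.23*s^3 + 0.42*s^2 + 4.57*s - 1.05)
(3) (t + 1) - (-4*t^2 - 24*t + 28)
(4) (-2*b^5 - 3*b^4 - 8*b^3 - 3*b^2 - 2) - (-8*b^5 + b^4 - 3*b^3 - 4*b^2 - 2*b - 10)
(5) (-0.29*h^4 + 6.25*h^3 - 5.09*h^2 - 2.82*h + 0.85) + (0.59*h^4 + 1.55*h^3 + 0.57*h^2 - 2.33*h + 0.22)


(1) = -3*d^5 - 42*d^4*l - 207*d^3*l^2 + d^3 - 444*d^2*l^3 - 8*d^2*l - 420*d*l^4 - d*l^2 - 144*l^5 + 8*l^3
(2) = 3.75*s^3 - 0.84*s^2 + 2.47*s - 0.5
(3) = 4*t^2 + 25*t - 27
(4) = 6*b^5 - 4*b^4 - 5*b^3 + b^2 + 2*b + 8
(5) = 0.3*h^4 + 7.8*h^3 - 4.52*h^2 - 5.15*h + 1.07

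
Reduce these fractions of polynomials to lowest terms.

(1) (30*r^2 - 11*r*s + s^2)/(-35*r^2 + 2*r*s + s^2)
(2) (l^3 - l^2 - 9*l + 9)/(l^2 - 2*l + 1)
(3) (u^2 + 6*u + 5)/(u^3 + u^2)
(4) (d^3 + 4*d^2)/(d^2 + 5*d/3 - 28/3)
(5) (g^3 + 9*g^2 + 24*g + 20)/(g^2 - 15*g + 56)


(1) = (-6*r + s)/(7*r + s)
(2) = (l^2 - 9)/(l - 1)
(3) = (u + 5)/u^2
(4) = 3*d^2/(3*d - 7)
(5) = (g^3 + 9*g^2 + 24*g + 20)/(g^2 - 15*g + 56)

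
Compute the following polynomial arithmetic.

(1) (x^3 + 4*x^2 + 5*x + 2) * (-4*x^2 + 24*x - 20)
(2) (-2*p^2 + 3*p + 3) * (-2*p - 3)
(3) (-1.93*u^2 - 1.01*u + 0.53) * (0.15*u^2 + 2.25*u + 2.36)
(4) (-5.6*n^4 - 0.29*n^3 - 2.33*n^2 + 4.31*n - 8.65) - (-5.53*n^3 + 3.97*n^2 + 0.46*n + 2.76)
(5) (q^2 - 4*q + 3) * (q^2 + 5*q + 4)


(1) = -4*x^5 + 8*x^4 + 56*x^3 + 32*x^2 - 52*x - 40
(2) = 4*p^3 - 15*p - 9
(3) = -0.2895*u^4 - 4.494*u^3 - 6.7478*u^2 - 1.1911*u + 1.2508
(4) = -5.6*n^4 + 5.24*n^3 - 6.3*n^2 + 3.85*n - 11.41
(5) = q^4 + q^3 - 13*q^2 - q + 12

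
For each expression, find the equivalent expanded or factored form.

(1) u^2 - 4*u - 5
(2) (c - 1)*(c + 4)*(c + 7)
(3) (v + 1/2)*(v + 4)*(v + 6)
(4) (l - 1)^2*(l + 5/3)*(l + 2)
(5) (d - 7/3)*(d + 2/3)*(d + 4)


(1) = (u - 5)*(u + 1)
(2) = c^3 + 10*c^2 + 17*c - 28
(3) = v^3 + 21*v^2/2 + 29*v + 12
(4) = l^4 + 5*l^3/3 - 3*l^2 - 3*l + 10/3
(5) = d^3 + 7*d^2/3 - 74*d/9 - 56/9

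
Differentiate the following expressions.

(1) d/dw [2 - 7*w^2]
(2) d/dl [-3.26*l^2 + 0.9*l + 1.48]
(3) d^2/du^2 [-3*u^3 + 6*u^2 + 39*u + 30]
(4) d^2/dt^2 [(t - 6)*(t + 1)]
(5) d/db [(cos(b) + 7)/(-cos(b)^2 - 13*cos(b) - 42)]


(1) = -14*w
(2) = 0.9 - 6.52*l
(3) = 12 - 18*u
(4) = 2
(5) = -sin(b)/(cos(b) + 6)^2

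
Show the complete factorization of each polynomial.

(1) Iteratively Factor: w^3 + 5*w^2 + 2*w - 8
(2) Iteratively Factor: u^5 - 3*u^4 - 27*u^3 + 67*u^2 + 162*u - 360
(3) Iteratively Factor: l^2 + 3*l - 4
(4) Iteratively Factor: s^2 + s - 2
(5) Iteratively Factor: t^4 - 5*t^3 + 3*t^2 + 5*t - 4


(1) = (w - 1)*(w^2 + 6*w + 8) = (w - 1)*(w + 2)*(w + 4)
(2) = (u - 5)*(u^4 + 2*u^3 - 17*u^2 - 18*u + 72) = (u - 5)*(u - 2)*(u^3 + 4*u^2 - 9*u - 36) = (u - 5)*(u - 2)*(u + 4)*(u^2 - 9) = (u - 5)*(u - 3)*(u - 2)*(u + 4)*(u + 3)
(3) = (l + 4)*(l - 1)
(4) = (s - 1)*(s + 2)
(5) = (t - 4)*(t^3 - t^2 - t + 1) = (t - 4)*(t - 1)*(t^2 - 1) = (t - 4)*(t - 1)*(t + 1)*(t - 1)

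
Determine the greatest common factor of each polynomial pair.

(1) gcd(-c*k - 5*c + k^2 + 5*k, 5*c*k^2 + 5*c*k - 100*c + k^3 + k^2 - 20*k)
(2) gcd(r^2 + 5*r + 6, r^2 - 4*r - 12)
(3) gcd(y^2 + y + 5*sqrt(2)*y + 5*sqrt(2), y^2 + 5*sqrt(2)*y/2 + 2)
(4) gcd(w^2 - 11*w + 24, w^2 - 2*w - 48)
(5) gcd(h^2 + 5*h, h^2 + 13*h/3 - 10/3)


(1) = gcd((-c + k)*(k + 5), (5*c + k)*(k - 4)*(k + 5)) = k + 5
(2) = gcd((r + 2)*(r + 3), (r - 6)*(r + 2)) = r + 2
(3) = gcd((y + 1)*(y + 5*sqrt(2)), (y + sqrt(2)/2)*(y + 2*sqrt(2))) = 1
(4) = w - 8
(5) = h + 5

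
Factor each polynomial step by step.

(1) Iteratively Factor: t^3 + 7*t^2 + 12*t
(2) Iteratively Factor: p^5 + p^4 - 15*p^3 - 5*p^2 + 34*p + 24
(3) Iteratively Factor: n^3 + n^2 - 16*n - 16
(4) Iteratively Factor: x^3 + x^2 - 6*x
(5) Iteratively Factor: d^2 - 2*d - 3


(1) = (t + 4)*(t^2 + 3*t) = t*(t + 4)*(t + 3)
(2) = (p + 1)*(p^4 - 15*p^2 + 10*p + 24) = (p - 3)*(p + 1)*(p^3 + 3*p^2 - 6*p - 8) = (p - 3)*(p + 1)*(p + 4)*(p^2 - p - 2) = (p - 3)*(p + 1)^2*(p + 4)*(p - 2)
(3) = (n + 4)*(n^2 - 3*n - 4) = (n + 1)*(n + 4)*(n - 4)
(4) = (x - 2)*(x^2 + 3*x) = x*(x - 2)*(x + 3)
(5) = (d - 3)*(d + 1)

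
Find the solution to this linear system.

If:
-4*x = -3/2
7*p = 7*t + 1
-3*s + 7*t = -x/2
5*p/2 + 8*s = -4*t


Then:
p = 115/1057
s = -41/2416
t = -36/1057
x = 3/8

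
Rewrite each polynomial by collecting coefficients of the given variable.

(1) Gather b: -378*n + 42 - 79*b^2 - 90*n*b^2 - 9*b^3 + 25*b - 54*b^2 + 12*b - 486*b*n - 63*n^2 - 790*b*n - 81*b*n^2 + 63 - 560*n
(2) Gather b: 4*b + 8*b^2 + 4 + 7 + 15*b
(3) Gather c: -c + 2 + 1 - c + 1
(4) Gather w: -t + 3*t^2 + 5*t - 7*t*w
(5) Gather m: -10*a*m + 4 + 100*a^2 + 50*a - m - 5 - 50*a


(1) = -9*b^3 + b^2*(-90*n - 133) + b*(-81*n^2 - 1276*n + 37) - 63*n^2 - 938*n + 105
(2) = 8*b^2 + 19*b + 11
(3) = 4 - 2*c
(4) = 3*t^2 - 7*t*w + 4*t
(5) = 100*a^2 + m*(-10*a - 1) - 1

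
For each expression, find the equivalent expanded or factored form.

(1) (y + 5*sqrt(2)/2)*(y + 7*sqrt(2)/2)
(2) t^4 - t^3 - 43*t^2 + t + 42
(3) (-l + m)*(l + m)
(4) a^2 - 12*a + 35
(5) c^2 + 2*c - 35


(1) = y^2 + 6*sqrt(2)*y + 35/2
(2) = (t - 7)*(t - 1)*(t + 1)*(t + 6)
(3) = -l^2 + m^2
(4) = (a - 7)*(a - 5)
(5) = (c - 5)*(c + 7)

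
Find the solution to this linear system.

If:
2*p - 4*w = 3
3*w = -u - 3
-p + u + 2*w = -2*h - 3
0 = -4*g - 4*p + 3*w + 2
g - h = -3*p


Then:
g = 3/52
h = -27/52
p = -5/26
u = -6/13
w = -11/13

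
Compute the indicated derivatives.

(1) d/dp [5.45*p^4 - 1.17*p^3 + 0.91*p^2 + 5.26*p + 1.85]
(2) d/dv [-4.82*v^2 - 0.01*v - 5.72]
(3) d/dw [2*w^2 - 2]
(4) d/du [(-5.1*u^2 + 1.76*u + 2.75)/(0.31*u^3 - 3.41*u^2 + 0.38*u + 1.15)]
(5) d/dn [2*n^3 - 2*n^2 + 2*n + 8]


(1) = 21.8*p^3 - 3.51*p^2 + 1.82*p + 5.26
(2) = -9.64*v - 0.01
(3) = 4*w
(4) = (1.581*u^4 - 1.0912*u^3 + 1.5061*u^2 + 7.025*u + 0.979)/(0.0961*u^6 - 2.1142*u^5 + 11.8637*u^4 - 1.8786*u^3 - 7.6986*u^2 + 0.874*u + 1.3225)
(5) = 6*n^2 - 4*n + 2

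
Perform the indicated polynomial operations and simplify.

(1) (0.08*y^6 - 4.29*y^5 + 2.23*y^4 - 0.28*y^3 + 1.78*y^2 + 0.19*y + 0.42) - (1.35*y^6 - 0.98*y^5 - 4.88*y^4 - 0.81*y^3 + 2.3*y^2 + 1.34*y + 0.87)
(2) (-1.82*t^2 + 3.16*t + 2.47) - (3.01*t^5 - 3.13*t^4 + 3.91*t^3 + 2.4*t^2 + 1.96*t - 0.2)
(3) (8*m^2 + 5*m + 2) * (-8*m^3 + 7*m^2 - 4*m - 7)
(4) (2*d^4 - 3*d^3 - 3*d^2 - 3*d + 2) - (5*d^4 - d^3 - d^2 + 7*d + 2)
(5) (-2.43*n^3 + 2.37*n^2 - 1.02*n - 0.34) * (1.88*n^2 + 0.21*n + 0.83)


(1) = -1.27*y^6 - 3.31*y^5 + 7.11*y^4 + 0.53*y^3 - 0.52*y^2 - 1.15*y - 0.45
(2) = -3.01*t^5 + 3.13*t^4 - 3.91*t^3 - 4.22*t^2 + 1.2*t + 2.67
(3) = -64*m^5 + 16*m^4 - 13*m^3 - 62*m^2 - 43*m - 14
(4) = -3*d^4 - 2*d^3 - 2*d^2 - 10*d
(5) = -4.5684*n^5 + 3.9453*n^4 - 3.4368*n^3 + 1.1137*n^2 - 0.918*n - 0.2822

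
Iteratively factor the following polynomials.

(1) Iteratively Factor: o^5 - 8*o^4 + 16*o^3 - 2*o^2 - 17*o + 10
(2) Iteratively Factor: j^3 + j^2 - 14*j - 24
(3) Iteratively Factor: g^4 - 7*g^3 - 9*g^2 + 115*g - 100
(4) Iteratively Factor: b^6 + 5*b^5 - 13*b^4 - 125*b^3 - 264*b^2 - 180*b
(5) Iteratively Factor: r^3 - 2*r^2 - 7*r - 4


(1) = (o - 1)*(o^4 - 7*o^3 + 9*o^2 + 7*o - 10) = (o - 2)*(o - 1)*(o^3 - 5*o^2 - o + 5) = (o - 2)*(o - 1)^2*(o^2 - 4*o - 5) = (o - 5)*(o - 2)*(o - 1)^2*(o + 1)
(2) = (j + 3)*(j^2 - 2*j - 8) = (j - 4)*(j + 3)*(j + 2)
(3) = (g - 1)*(g^3 - 6*g^2 - 15*g + 100) = (g - 5)*(g - 1)*(g^2 - g - 20) = (g - 5)^2*(g - 1)*(g + 4)
(4) = (b)*(b^5 + 5*b^4 - 13*b^3 - 125*b^2 - 264*b - 180) = b*(b - 5)*(b^4 + 10*b^3 + 37*b^2 + 60*b + 36) = b*(b - 5)*(b + 2)*(b^3 + 8*b^2 + 21*b + 18) = b*(b - 5)*(b + 2)^2*(b^2 + 6*b + 9) = b*(b - 5)*(b + 2)^2*(b + 3)*(b + 3)
(5) = (r - 4)*(r^2 + 2*r + 1) = (r - 4)*(r + 1)*(r + 1)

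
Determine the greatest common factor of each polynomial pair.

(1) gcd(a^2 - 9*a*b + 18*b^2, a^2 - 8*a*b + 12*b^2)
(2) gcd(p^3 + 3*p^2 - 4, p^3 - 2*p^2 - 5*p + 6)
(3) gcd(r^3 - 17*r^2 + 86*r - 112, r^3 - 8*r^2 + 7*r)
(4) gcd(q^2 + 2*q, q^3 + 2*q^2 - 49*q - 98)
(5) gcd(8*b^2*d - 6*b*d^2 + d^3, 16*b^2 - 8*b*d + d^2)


(1) = a - 6*b
(2) = gcd((p - 1)*(p + 2)^2, (p - 3)*(p - 1)*(p + 2)) = p^2 + p - 2
(3) = gcd((r - 8)*(r - 7)*(r - 2), r*(r - 7)*(r - 1)) = r - 7
(4) = gcd(q*(q + 2), (q - 7)*(q + 2)*(q + 7)) = q + 2
(5) = 4*b - d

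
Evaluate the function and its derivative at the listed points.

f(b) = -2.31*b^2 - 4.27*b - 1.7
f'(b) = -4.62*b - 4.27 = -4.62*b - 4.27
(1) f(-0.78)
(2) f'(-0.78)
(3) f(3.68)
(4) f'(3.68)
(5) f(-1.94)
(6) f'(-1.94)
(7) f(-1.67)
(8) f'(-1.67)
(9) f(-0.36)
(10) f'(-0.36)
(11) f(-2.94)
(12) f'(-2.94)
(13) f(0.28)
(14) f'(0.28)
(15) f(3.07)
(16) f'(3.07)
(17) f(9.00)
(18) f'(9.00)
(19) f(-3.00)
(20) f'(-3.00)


(1) = 0.23
(2) = -0.67
(3) = -48.70
(4) = -21.27
(5) = -2.11
(6) = 4.69
(7) = -1.01
(8) = 3.45
(9) = -0.46
(10) = -2.61
(11) = -9.11
(12) = 9.31
(13) = -3.08
(14) = -5.56
(15) = -36.58
(16) = -18.45
(17) = -227.24
(18) = -45.85
(19) = -9.68
(20) = 9.59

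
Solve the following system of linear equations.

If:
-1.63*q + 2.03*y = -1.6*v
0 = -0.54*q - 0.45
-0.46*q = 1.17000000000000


Then:
No Solution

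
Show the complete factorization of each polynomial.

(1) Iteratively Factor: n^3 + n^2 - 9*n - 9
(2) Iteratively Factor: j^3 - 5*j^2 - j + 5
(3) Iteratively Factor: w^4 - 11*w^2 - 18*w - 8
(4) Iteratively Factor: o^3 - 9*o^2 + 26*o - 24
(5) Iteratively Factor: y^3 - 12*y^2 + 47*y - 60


(1) = (n - 3)*(n^2 + 4*n + 3) = (n - 3)*(n + 3)*(n + 1)
(2) = (j + 1)*(j^2 - 6*j + 5) = (j - 5)*(j + 1)*(j - 1)
(3) = (w + 1)*(w^3 - w^2 - 10*w - 8) = (w + 1)*(w + 2)*(w^2 - 3*w - 4) = (w - 4)*(w + 1)*(w + 2)*(w + 1)
(4) = (o - 3)*(o^2 - 6*o + 8) = (o - 3)*(o - 2)*(o - 4)
(5) = (y - 5)*(y^2 - 7*y + 12) = (y - 5)*(y - 4)*(y - 3)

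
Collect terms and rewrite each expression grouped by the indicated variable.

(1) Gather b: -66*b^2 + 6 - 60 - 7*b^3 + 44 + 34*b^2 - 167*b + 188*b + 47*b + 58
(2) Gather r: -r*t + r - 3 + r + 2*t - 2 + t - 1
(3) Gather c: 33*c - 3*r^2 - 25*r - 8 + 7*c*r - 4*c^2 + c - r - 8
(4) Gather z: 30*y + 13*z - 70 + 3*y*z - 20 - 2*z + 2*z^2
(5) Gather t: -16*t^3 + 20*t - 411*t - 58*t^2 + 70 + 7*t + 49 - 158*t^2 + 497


(1) = -7*b^3 - 32*b^2 + 68*b + 48
(2) = r*(2 - t) + 3*t - 6
(3) = -4*c^2 + c*(7*r + 34) - 3*r^2 - 26*r - 16
(4) = 30*y + 2*z^2 + z*(3*y + 11) - 90
(5) = -16*t^3 - 216*t^2 - 384*t + 616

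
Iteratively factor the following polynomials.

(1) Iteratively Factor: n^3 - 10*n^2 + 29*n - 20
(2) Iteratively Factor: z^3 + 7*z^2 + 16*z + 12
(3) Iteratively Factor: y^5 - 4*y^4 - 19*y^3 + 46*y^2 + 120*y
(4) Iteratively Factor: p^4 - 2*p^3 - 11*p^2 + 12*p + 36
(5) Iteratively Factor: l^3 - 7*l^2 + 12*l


(1) = (n - 5)*(n^2 - 5*n + 4) = (n - 5)*(n - 1)*(n - 4)
(2) = (z + 3)*(z^2 + 4*z + 4) = (z + 2)*(z + 3)*(z + 2)
(3) = (y + 2)*(y^4 - 6*y^3 - 7*y^2 + 60*y) = y*(y + 2)*(y^3 - 6*y^2 - 7*y + 60) = y*(y - 4)*(y + 2)*(y^2 - 2*y - 15) = y*(y - 5)*(y - 4)*(y + 2)*(y + 3)
(4) = (p + 2)*(p^3 - 4*p^2 - 3*p + 18) = (p + 2)^2*(p^2 - 6*p + 9) = (p - 3)*(p + 2)^2*(p - 3)
(5) = (l - 4)*(l^2 - 3*l) = l*(l - 4)*(l - 3)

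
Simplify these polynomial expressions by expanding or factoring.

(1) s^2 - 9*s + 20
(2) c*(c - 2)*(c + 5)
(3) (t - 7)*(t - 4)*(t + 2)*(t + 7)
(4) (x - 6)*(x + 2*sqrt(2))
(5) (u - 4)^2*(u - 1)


(1) = (s - 5)*(s - 4)
(2) = c^3 + 3*c^2 - 10*c
(3) = t^4 - 2*t^3 - 57*t^2 + 98*t + 392
(4) = x^2 - 6*x + 2*sqrt(2)*x - 12*sqrt(2)
(5) = u^3 - 9*u^2 + 24*u - 16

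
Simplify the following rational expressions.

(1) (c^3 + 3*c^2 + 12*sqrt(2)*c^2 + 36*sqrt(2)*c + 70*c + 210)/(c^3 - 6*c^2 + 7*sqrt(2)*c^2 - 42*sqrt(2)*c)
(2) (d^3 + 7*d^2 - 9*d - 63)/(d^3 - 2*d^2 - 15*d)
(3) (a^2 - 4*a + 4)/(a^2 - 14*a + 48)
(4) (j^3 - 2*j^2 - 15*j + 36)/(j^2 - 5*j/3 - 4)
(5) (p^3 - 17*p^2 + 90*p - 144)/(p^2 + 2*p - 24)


(1) = (c^2 + c*(3 + 5*sqrt(2)) + 15*sqrt(2))/(c^2 - 6*c)
(2) = (d^2 + 4*d - 21)/(d^2 - 5*d)
(3) = (a^2 - 4*a + 4)/(a^2 - 14*a + 48)
(4) = (3*j^2 + 3*j - 36)/(3*j + 4)
(5) = (p^3 - 17*p^2 + 90*p - 144)/(p^2 + 2*p - 24)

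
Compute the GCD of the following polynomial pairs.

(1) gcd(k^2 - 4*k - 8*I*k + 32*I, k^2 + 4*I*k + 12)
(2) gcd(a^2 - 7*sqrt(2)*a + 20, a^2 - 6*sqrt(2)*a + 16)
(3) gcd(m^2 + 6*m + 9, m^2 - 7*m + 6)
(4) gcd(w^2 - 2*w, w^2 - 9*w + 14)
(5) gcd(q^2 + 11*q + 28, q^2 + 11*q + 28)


(1) = gcd((k - 4)*(k - 8*I), (k - 2*I)*(k + 6*I)) = 1
(2) = a - 2*sqrt(2)
(3) = 1
(4) = gcd(w*(w - 2), (w - 7)*(w - 2)) = w - 2
(5) = q^2 + 11*q + 28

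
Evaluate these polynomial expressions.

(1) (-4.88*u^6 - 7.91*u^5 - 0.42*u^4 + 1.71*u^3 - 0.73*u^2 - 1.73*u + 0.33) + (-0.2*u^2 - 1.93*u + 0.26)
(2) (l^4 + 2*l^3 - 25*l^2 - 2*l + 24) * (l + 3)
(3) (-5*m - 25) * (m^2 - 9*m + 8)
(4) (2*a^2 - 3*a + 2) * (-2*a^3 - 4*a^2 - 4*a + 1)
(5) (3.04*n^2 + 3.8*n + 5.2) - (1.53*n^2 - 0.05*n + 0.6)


(1) = -4.88*u^6 - 7.91*u^5 - 0.42*u^4 + 1.71*u^3 - 0.93*u^2 - 3.66*u + 0.59
(2) = l^5 + 5*l^4 - 19*l^3 - 77*l^2 + 18*l + 72
(3) = -5*m^3 + 20*m^2 + 185*m - 200
(4) = -4*a^5 - 2*a^4 + 6*a^2 - 11*a + 2
(5) = 1.51*n^2 + 3.85*n + 4.6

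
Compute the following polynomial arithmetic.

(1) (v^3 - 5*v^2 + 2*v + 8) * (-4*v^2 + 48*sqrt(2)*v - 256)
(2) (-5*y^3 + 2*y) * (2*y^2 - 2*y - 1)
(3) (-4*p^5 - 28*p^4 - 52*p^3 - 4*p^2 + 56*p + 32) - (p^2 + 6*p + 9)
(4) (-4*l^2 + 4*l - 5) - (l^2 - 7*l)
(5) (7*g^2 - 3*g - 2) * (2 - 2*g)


(1) = -4*v^5 + 20*v^4 + 48*sqrt(2)*v^4 - 240*sqrt(2)*v^3 - 264*v^3 + 96*sqrt(2)*v^2 + 1248*v^2 - 512*v + 384*sqrt(2)*v - 2048
(2) = -10*y^5 + 10*y^4 + 9*y^3 - 4*y^2 - 2*y
(3) = -4*p^5 - 28*p^4 - 52*p^3 - 5*p^2 + 50*p + 23
(4) = -5*l^2 + 11*l - 5
(5) = -14*g^3 + 20*g^2 - 2*g - 4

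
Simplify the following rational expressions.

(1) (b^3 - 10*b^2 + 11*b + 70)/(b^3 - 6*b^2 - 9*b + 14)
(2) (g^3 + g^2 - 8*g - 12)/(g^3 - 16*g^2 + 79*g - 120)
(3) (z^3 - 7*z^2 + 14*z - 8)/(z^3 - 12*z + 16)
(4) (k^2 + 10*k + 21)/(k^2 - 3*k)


(1) = (b - 5)/(b - 1)
(2) = (g^2 + 4*g + 4)/(g^2 - 13*g + 40)
(3) = (z^2 - 5*z + 4)/(z^2 + 2*z - 8)
(4) = (k^2 + 10*k + 21)/(k^2 - 3*k)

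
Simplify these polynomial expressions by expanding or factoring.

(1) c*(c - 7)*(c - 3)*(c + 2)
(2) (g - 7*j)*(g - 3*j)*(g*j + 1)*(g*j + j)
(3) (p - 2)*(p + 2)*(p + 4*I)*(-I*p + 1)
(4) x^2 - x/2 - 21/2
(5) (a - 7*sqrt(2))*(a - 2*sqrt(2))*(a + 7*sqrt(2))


(1) = c^4 - 8*c^3 + c^2 + 42*c
(2) = g^4*j^2 - 10*g^3*j^3 + g^3*j^2 + g^3*j + 21*g^2*j^4 - 10*g^2*j^3 - 10*g^2*j^2 + g^2*j + 21*g*j^4 + 21*g*j^3 - 10*g*j^2 + 21*j^3
(3) = -I*p^4 + 5*p^3 + 8*I*p^2 - 20*p - 16*I
(4) = (x - 7/2)*(x + 3)
(5) = a^3 - 2*sqrt(2)*a^2 - 98*a + 196*sqrt(2)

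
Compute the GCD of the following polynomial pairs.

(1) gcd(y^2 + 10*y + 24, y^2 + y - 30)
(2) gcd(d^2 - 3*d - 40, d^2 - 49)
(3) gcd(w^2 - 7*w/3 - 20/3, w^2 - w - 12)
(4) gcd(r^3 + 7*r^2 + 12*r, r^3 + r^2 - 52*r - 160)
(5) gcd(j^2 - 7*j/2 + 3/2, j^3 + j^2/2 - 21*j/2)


(1) = gcd((y + 4)*(y + 6), (y - 5)*(y + 6)) = y + 6
(2) = 1
(3) = w - 4
(4) = r + 4
(5) = gcd((j - 3)*(j - 1/2), j*(j - 3)*(j + 7/2)) = j - 3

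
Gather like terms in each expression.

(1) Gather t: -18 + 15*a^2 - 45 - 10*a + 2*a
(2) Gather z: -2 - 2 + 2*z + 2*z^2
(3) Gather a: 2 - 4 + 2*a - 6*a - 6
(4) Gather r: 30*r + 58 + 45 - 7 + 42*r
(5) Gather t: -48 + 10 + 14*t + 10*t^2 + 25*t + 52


(1) = 15*a^2 - 8*a - 63
(2) = 2*z^2 + 2*z - 4
(3) = -4*a - 8
(4) = 72*r + 96
(5) = 10*t^2 + 39*t + 14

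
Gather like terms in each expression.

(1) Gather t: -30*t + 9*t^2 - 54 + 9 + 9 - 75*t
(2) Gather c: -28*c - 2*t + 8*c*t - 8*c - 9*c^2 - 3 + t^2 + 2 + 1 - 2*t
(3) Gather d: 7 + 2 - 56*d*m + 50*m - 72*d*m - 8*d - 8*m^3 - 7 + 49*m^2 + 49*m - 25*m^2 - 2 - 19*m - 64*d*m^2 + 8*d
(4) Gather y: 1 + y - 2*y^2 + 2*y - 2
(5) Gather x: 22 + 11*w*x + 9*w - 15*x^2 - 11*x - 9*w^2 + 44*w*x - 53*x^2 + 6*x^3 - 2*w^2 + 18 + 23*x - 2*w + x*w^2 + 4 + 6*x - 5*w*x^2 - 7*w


(1) = 9*t^2 - 105*t - 36
(2) = -9*c^2 + c*(8*t - 36) + t^2 - 4*t
(3) = d*(-64*m^2 - 128*m) - 8*m^3 + 24*m^2 + 80*m
(4) = -2*y^2 + 3*y - 1
(5) = -11*w^2 + 6*x^3 + x^2*(-5*w - 68) + x*(w^2 + 55*w + 18) + 44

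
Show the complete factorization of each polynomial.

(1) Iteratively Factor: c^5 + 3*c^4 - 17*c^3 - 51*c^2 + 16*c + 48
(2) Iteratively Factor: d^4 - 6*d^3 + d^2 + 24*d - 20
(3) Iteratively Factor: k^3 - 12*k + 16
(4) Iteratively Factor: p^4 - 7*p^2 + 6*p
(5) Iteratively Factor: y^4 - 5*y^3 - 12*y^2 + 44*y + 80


(1) = (c - 1)*(c^4 + 4*c^3 - 13*c^2 - 64*c - 48) = (c - 4)*(c - 1)*(c^3 + 8*c^2 + 19*c + 12) = (c - 4)*(c - 1)*(c + 1)*(c^2 + 7*c + 12) = (c - 4)*(c - 1)*(c + 1)*(c + 4)*(c + 3)
(2) = (d + 2)*(d^3 - 8*d^2 + 17*d - 10) = (d - 2)*(d + 2)*(d^2 - 6*d + 5) = (d - 5)*(d - 2)*(d + 2)*(d - 1)
(3) = (k - 2)*(k^2 + 2*k - 8) = (k - 2)^2*(k + 4)
(4) = (p - 1)*(p^3 + p^2 - 6*p) = (p - 2)*(p - 1)*(p^2 + 3*p) = p*(p - 2)*(p - 1)*(p + 3)
(5) = (y + 2)*(y^3 - 7*y^2 + 2*y + 40) = (y - 4)*(y + 2)*(y^2 - 3*y - 10) = (y - 4)*(y + 2)^2*(y - 5)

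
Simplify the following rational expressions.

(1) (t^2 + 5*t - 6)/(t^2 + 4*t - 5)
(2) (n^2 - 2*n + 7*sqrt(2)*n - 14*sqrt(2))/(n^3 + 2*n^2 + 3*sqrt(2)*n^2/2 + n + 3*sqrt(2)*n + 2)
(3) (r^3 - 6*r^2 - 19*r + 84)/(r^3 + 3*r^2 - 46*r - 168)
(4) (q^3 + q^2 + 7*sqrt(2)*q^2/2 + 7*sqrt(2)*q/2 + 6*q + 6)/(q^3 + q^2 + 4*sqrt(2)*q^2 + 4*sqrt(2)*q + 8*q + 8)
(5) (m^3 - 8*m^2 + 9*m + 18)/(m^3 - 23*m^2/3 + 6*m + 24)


(1) = (t + 6)/(t + 5)
(2) = (2*n^2 + n*(-4 + 14*sqrt(2)) - 28*sqrt(2))/(2*n^3 + n^2*(4 + 3*sqrt(2)) + n*(2 + 6*sqrt(2)) + 4)
(3) = (r - 3)/(r + 6)
(4) = (2*q + 3*sqrt(2))/(2*q + 4*sqrt(2))
(5) = (3*m + 3)/(3*m + 4)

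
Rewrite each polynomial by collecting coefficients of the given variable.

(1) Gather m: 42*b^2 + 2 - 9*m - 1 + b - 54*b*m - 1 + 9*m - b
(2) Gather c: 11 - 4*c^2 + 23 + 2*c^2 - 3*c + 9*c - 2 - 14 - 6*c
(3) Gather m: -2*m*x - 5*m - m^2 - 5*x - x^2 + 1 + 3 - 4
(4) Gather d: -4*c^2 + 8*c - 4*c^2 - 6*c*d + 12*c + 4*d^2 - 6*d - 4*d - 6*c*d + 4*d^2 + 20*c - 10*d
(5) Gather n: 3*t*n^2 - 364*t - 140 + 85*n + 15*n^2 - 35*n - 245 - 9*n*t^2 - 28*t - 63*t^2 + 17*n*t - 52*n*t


(1) = 42*b^2 - 54*b*m
(2) = 18 - 2*c^2
(3) = -m^2 + m*(-2*x - 5) - x^2 - 5*x
(4) = -8*c^2 + 40*c + 8*d^2 + d*(-12*c - 20)
(5) = n^2*(3*t + 15) + n*(-9*t^2 - 35*t + 50) - 63*t^2 - 392*t - 385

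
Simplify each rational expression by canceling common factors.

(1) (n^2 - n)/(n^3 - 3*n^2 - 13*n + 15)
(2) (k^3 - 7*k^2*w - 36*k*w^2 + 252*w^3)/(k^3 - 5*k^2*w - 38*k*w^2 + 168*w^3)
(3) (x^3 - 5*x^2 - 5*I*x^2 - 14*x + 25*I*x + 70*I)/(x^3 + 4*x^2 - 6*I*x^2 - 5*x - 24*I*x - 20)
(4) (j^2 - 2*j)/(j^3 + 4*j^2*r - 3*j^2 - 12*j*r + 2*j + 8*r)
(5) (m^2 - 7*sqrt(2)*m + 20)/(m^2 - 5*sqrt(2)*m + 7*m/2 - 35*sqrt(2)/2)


(1) = n/(n^2 - 2*n - 15)
(2) = (-k + 6*w)/(-k + 4*w)
(3) = (x^2 - 5*x - 14)/(x^2 + x*(4 - I) - 4*I)
(4) = j/(j^2 + 4*j*r - j - 4*r)
(5) = (2*m - 4*sqrt(2))/(2*m + 7)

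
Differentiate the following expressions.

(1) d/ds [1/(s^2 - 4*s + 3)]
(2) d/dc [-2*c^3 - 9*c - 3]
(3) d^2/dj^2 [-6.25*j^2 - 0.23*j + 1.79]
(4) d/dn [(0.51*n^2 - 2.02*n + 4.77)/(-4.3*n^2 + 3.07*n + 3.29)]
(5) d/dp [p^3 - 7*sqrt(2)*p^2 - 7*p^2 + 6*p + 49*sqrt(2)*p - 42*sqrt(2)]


(1) = 2*(2 - s)/(s^2 - 4*s + 3)^2
(2) = -6*c^2 - 9
(3) = -12.5000000000000
(4) = (-7.1203*n^2 + 44.3778*n - 21.2897)/(18.49*n^4 - 26.402*n^3 - 18.8691*n^2 + 20.2006*n + 10.8241)
(5) = 3*p^2 - 14*sqrt(2)*p - 14*p + 6 + 49*sqrt(2)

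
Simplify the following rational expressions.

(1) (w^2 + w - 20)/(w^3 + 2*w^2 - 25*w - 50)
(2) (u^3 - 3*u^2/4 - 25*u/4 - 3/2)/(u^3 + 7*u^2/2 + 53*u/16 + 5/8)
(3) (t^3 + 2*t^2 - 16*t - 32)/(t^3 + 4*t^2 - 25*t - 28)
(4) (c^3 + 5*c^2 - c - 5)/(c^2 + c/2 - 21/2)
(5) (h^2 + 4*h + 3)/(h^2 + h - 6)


(1) = (w - 4)/(w^2 - 3*w - 10)
(2) = (4*u - 12)/(4*u + 5)
(3) = (t^2 + 6*t + 8)/(t^2 + 8*t + 7)
(4) = (2*c^3 + 10*c^2 - 2*c - 10)/(2*c^2 + c - 21)
(5) = (h + 1)/(h - 2)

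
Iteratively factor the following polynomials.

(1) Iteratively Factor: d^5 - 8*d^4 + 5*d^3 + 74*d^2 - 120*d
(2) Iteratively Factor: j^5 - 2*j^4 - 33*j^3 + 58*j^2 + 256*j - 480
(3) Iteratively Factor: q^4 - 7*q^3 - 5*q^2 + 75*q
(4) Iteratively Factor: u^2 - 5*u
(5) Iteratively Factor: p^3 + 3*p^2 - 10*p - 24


(1) = (d - 4)*(d^4 - 4*d^3 - 11*d^2 + 30*d) = (d - 4)*(d - 2)*(d^3 - 2*d^2 - 15*d) = (d - 5)*(d - 4)*(d - 2)*(d^2 + 3*d) = d*(d - 5)*(d - 4)*(d - 2)*(d + 3)
(2) = (j - 2)*(j^4 - 33*j^2 - 8*j + 240) = (j - 2)*(j + 4)*(j^3 - 4*j^2 - 17*j + 60) = (j - 2)*(j + 4)^2*(j^2 - 8*j + 15) = (j - 5)*(j - 2)*(j + 4)^2*(j - 3)
(3) = (q)*(q^3 - 7*q^2 - 5*q + 75) = q*(q + 3)*(q^2 - 10*q + 25) = q*(q - 5)*(q + 3)*(q - 5)
(4) = (u - 5)*(u)
(5) = (p - 3)*(p^2 + 6*p + 8) = (p - 3)*(p + 4)*(p + 2)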